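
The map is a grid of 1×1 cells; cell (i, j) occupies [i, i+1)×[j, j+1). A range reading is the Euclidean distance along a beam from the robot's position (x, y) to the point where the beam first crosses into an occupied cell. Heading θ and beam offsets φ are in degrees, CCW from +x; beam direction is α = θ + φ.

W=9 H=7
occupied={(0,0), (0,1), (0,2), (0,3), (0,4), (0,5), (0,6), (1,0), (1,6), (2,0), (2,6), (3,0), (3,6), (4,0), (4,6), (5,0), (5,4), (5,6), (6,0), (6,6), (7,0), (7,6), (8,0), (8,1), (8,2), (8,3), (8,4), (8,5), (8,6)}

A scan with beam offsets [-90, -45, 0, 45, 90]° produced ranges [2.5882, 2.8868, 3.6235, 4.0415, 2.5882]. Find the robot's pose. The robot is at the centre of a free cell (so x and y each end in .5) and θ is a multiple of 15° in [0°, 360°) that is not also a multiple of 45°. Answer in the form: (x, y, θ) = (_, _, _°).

(x, y, θ) = (4.5, 3.5, 165°)

Enumerate (i+0.5, j+0.5, θ) over the 34 free cells and 16 admissible headings. For each, cast all 5 beams and compare to the given ranges.
  (7.5, 2.5, 150°): beam 1 = 1.0000 ≠ 2.5882 ✗
  (3.5, 5.5, 150°): beam 1 = 0.5774 ≠ 2.5882 ✗
  (7.5, 2.5, 165°): beam 1 = 1.9319 ≠ 2.5882 ✗
  …
  (4.5, 3.5, 165°): r_1=2.5882, r_2=2.8868, r_3=3.6235, r_4=4.0415, r_5=2.5882 — all match ✓
Only this pose fits every beam.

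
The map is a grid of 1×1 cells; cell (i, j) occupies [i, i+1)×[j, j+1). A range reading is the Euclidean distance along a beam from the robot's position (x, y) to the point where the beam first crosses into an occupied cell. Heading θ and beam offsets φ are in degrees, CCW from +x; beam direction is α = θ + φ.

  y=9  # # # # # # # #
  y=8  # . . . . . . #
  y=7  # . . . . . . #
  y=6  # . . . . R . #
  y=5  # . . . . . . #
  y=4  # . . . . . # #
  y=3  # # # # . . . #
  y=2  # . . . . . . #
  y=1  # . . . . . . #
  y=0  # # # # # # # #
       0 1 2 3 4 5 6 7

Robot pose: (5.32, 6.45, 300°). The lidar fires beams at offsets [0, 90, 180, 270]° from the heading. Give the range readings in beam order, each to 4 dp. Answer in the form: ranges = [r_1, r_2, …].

ranges = [1.6743, 1.9399, 2.9445, 4.9000]

beam 1: φ=0°, α=300°
  cosα=0.5000 sinα=-0.8660 | (5,6) | tMaxX 1.3600 tMaxY 0.5196 | tΔX 2.0000 tΔY 1.1547
    t=0.5196 [y] (5,5)
    t=1.3600 [x] (6,5)
    t=1.6743 [y] (6,4) — stop
  → r_1 = 1.6743
beam 2: φ=90°, α=30°
  cosα=0.8660 sinα=0.5000 | (5,6) | tMaxX 0.7852 tMaxY 1.1000 | tΔX 1.1547 tΔY 2.0000
    t=0.7852 [x] (6,6)
    t=1.1000 [y] (6,7)
    t=1.9399 [x] (7,7) — stop
  → r_2 = 1.9399
beam 3: φ=180°, α=120°
  cosα=-0.5000 sinα=0.8660 | (5,6) | tMaxX 0.6400 tMaxY 0.6351 | tΔX 2.0000 tΔY 1.1547
    t=0.6351 [y] (5,7)
    t=0.6400 [x] (4,7)
    t=1.7898 [y] (4,8)
    t=2.6400 [x] (3,8)
    t=2.9445 [y] (3,9) — stop
  → r_3 = 2.9445
beam 4: φ=270°, α=210°
  cosα=-0.8660 sinα=-0.5000 | (5,6) | tMaxX 0.3695 tMaxY 0.9000 | tΔX 1.1547 tΔY 2.0000
    t=0.3695 [x] (4,6)
    t=0.9000 [y] (4,5)
    t=1.5242 [x] (3,5)
    t=2.6789 [x] (2,5)
    t=2.9000 [y] (2,4)
    t=3.8336 [x] (1,4)
    t=4.9000 [y] (1,3) — stop
  → r_4 = 4.9000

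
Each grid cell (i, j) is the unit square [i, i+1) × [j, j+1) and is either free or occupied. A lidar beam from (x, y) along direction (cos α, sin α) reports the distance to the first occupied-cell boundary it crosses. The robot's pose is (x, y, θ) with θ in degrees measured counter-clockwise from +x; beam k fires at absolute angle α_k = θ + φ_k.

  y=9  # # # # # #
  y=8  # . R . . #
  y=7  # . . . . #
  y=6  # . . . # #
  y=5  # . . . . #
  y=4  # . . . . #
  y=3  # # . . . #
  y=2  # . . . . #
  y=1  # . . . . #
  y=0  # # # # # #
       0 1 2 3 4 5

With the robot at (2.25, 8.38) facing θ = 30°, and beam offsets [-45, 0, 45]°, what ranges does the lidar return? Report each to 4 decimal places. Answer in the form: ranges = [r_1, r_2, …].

ranges = [2.8470, 1.2400, 0.6419]

beam 1: φ=-45°, α=345°
  direction (0.9659, -0.2588); cell (2,8); t to first gridline: x 0.7765, y 1.4682 (then +1.0353 / +3.8637)
    (3,8) via x @ 0.7765
    (3,7) via y @ 1.4682
    (4,7) via x @ 1.8117
    (5,7) via x @ 2.8470  # hit
  → r_1 = 2.8470
beam 2: φ=0°, α=30°
  direction (0.8660, 0.5000); cell (2,8); t to first gridline: x 0.8660, y 1.2400 (then +1.1547 / +2.0000)
    (3,8) via x @ 0.8660
    (3,9) via y @ 1.2400  # hit
  → r_2 = 1.2400
beam 3: φ=45°, α=75°
  direction (0.2588, 0.9659); cell (2,8); t to first gridline: x 2.8978, y 0.6419 (then +3.8637 / +1.0353)
    (2,9) via y @ 0.6419  # hit
  → r_3 = 0.6419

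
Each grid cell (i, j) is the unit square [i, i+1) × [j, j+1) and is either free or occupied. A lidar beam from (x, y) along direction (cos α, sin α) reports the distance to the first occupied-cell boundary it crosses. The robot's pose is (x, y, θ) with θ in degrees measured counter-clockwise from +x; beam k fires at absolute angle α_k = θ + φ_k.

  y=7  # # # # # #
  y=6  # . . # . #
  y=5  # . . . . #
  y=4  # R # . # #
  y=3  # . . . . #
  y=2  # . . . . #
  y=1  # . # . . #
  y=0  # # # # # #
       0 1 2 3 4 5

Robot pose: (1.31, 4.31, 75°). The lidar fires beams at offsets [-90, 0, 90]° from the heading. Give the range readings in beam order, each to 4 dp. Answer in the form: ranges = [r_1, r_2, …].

ranges = [0.7143, 2.7849, 0.3209]

beam 1: φ=-90°, α=345°
  d=(0.9659,-0.2588)  start (1,4)  tX=0.7143 tY=1.1977  stride 1/|dx|=1.0353 1/|dy|=3.8637
    cross x-line → (2,4), t=0.7143 (wall)
  → r_1 = 0.7143
beam 2: φ=0°, α=75°
  d=(0.2588,0.9659)  start (1,4)  tX=2.6660 tY=0.7143  stride 1/|dx|=3.8637 1/|dy|=1.0353
    cross y-line → (1,5), t=0.7143
    cross y-line → (1,6), t=1.7496
    cross x-line → (2,6), t=2.6660
    cross y-line → (2,7), t=2.7849 (wall)
  → r_2 = 2.7849
beam 3: φ=90°, α=165°
  d=(-0.9659,0.2588)  start (1,4)  tX=0.3209 tY=2.6660  stride 1/|dx|=1.0353 1/|dy|=3.8637
    cross x-line → (0,4), t=0.3209 (wall)
  → r_3 = 0.3209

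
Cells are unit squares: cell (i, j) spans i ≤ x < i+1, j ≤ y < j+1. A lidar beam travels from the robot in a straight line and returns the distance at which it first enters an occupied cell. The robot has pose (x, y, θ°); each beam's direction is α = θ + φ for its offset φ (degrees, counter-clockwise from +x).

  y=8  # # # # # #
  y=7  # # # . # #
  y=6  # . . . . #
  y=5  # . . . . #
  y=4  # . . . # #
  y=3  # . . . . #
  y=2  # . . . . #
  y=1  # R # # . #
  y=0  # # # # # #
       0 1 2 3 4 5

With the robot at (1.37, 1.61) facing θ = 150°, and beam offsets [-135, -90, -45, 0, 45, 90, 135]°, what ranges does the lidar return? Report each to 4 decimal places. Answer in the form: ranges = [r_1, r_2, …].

beam 1: φ=-135°, α=15°
  d=(0.9659,0.2588)  start (1,1)  tX=0.6522 tY=1.5068  stride 1/|dx|=1.0353 1/|dy|=3.8637
    cross x-line → (2,1), t=0.6522 (wall)
  → r_1 = 0.6522
beam 2: φ=-90°, α=60°
  d=(0.5000,0.8660)  start (1,1)  tX=1.2600 tY=0.4503  stride 1/|dx|=2.0000 1/|dy|=1.1547
    cross y-line → (1,2), t=0.4503
    cross x-line → (2,2), t=1.2600
    cross y-line → (2,3), t=1.6050
    cross y-line → (2,4), t=2.7597
    cross x-line → (3,4), t=3.2600
    cross y-line → (3,5), t=3.9144
    cross y-line → (3,6), t=5.0691
    cross x-line → (4,6), t=5.2600
    cross y-line → (4,7), t=6.2238 (wall)
  → r_2 = 6.2238
beam 3: φ=-45°, α=105°
  d=(-0.2588,0.9659)  start (1,1)  tX=1.4296 tY=0.4038  stride 1/|dx|=3.8637 1/|dy|=1.0353
    cross y-line → (1,2), t=0.4038
    cross x-line → (0,2), t=1.4296 (wall)
  → r_3 = 1.4296
beam 4: φ=0°, α=150°
  d=(-0.8660,0.5000)  start (1,1)  tX=0.4272 tY=0.7800  stride 1/|dx|=1.1547 1/|dy|=2.0000
    cross x-line → (0,1), t=0.4272 (wall)
  → r_4 = 0.4272
beam 5: φ=45°, α=195°
  d=(-0.9659,-0.2588)  start (1,1)  tX=0.3831 tY=2.3569  stride 1/|dx|=1.0353 1/|dy|=3.8637
    cross x-line → (0,1), t=0.3831 (wall)
  → r_5 = 0.3831
beam 6: φ=90°, α=240°
  d=(-0.5000,-0.8660)  start (1,1)  tX=0.7400 tY=0.7044  stride 1/|dx|=2.0000 1/|dy|=1.1547
    cross y-line → (1,0), t=0.7044 (wall)
  → r_6 = 0.7044
beam 7: φ=135°, α=285°
  d=(0.2588,-0.9659)  start (1,1)  tX=2.4341 tY=0.6315  stride 1/|dx|=3.8637 1/|dy|=1.0353
    cross y-line → (1,0), t=0.6315 (wall)
  → r_7 = 0.6315

ranges = [0.6522, 6.2238, 1.4296, 0.4272, 0.3831, 0.7044, 0.6315]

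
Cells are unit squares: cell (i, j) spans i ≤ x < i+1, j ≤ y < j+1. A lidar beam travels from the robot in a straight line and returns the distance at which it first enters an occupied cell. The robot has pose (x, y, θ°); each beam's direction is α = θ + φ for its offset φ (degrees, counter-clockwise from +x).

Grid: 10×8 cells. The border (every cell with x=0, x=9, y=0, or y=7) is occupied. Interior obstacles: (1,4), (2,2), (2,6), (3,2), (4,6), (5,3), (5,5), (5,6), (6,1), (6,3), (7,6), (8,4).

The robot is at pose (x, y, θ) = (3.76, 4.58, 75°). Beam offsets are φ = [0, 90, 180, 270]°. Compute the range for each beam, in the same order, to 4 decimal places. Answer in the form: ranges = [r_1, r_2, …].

ranges = [1.4701, 2.8574, 1.6357, 2.2409]

beam 1: φ=0°, α=75°
  cosα=0.2588 sinα=0.9659 | (3,4) | tMaxX 0.9273 tMaxY 0.4348 | tΔX 3.8637 tΔY 1.0353
    t=0.4348 [y] (3,5)
    t=0.9273 [x] (4,5)
    t=1.4701 [y] (4,6) — stop
  → r_1 = 1.4701
beam 2: φ=90°, α=165°
  cosα=-0.9659 sinα=0.2588 | (3,4) | tMaxX 0.7868 tMaxY 1.6228 | tΔX 1.0353 tΔY 3.8637
    t=0.7868 [x] (2,4)
    t=1.6228 [y] (2,5)
    t=1.8221 [x] (1,5)
    t=2.8574 [x] (0,5) — stop
  → r_2 = 2.8574
beam 3: φ=180°, α=255°
  cosα=-0.2588 sinα=-0.9659 | (3,4) | tMaxX 2.9364 tMaxY 0.6005 | tΔX 3.8637 tΔY 1.0353
    t=0.6005 [y] (3,3)
    t=1.6357 [y] (3,2) — stop
  → r_3 = 1.6357
beam 4: φ=270°, α=345°
  cosα=0.9659 sinα=-0.2588 | (3,4) | tMaxX 0.2485 tMaxY 2.2409 | tΔX 1.0353 tΔY 3.8637
    t=0.2485 [x] (4,4)
    t=1.2837 [x] (5,4)
    t=2.2409 [y] (5,3) — stop
  → r_4 = 2.2409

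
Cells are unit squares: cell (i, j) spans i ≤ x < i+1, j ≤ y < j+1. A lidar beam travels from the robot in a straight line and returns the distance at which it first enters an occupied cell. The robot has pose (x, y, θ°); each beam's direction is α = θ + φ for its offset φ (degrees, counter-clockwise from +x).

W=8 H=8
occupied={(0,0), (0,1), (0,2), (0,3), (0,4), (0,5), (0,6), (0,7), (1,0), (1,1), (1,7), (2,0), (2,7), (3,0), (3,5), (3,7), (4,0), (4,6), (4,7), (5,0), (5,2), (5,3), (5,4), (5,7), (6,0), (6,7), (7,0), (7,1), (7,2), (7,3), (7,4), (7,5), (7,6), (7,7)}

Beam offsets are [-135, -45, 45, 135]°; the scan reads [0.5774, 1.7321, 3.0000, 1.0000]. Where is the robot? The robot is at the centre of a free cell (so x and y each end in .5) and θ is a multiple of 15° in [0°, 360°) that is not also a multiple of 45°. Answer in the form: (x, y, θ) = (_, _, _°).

Candidates: 30 free-cell centres × 16 headings = 480 poses. Raycast each; keep the one whose scan matches to 4 dp.
  (5.5, 5.5, 210°): beam 1 = 1.5529 ≠ 0.5774 ✗
  (4.5, 4.5, 195°): beam 1 = 2.8868 ≠ 0.5774 ✗
  (6.5, 2.5, 30°): beam 1 = 1.5529 ≠ 0.5774 ✗
  (2.5, 3.5, 210°): beam 1 = 1.9319 ≠ 0.5774 ✗
  …
  (4.5, 3.5, 165°): r_1=0.5774, r_2=1.7321, r_3=3.0000, r_4=1.0000 — all match ✓
No second candidate reproduces the full scan.

(x, y, θ) = (4.5, 3.5, 165°)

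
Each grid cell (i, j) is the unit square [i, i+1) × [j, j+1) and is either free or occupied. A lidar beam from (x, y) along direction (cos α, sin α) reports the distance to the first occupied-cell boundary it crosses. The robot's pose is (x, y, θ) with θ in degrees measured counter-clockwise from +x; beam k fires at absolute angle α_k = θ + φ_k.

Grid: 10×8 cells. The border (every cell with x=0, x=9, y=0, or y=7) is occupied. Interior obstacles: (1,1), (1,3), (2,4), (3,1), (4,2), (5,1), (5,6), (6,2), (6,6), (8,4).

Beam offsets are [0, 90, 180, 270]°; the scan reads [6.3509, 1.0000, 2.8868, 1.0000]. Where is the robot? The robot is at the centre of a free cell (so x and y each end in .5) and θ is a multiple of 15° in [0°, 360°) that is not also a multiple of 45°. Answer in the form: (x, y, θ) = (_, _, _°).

(x, y, θ) = (3.5, 3.5, 30°)

The pose lattice has 38·16 = 608 candidates. Test each by forward raycasting.
  (7.5, 3.5, 75°): beam 1 = 3.6235 ≠ 6.3509 ✗
  (6.5, 4.5, 285°): beam 1 = 1.5529 ≠ 6.3509 ✗
  (5.5, 4.5, 285°): beam 1 = 1.9319 ≠ 6.3509 ✗
  (2.5, 2.5, 120°): beam 1 = 1.0000 ≠ 6.3509 ✗
  …
  (3.5, 3.5, 30°): r_1=6.3509, r_2=1.0000, r_3=2.8868, r_4=1.0000 — all match ✓
Only this pose fits every beam.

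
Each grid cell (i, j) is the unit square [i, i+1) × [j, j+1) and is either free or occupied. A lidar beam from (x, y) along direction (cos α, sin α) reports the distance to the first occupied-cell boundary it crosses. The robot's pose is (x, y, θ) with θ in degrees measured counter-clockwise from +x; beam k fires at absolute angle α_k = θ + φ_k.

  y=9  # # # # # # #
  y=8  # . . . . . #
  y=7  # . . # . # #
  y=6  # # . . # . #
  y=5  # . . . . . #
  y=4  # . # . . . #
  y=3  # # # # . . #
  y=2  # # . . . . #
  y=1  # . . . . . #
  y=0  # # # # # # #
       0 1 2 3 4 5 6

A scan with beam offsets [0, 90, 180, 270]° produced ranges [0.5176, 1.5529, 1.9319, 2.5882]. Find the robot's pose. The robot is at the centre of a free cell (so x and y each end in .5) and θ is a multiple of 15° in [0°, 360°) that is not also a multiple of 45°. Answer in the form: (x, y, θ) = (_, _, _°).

(x, y, θ) = (2.5, 8.5, 75°)

Candidates: 31 free-cell centres × 16 headings = 496 poses. Raycast each; keep the one whose scan matches to 4 dp.
  (4.5, 3.5, 285°): beam 1 = 2.5882 ≠ 0.5176 ✗
  (5.5, 4.5, 120°): beam 1 = 1.7321 ≠ 0.5176 ✗
  (3.5, 8.5, 345°): beam 1 = 1.9319 ≠ 0.5176 ✗
  …
  (2.5, 8.5, 75°): r_1=0.5176, r_2=1.5529, r_3=1.9319, r_4=2.5882 — all match ✓
No second candidate reproduces the full scan.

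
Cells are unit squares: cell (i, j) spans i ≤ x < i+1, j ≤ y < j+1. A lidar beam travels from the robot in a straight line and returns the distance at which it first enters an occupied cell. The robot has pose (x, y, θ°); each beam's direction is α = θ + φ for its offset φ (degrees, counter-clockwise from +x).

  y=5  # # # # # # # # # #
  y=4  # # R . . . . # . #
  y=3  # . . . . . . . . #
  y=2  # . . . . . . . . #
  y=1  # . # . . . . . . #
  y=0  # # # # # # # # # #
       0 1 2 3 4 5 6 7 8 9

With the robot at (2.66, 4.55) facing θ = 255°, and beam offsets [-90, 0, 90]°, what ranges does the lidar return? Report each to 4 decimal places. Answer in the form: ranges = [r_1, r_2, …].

beam 1: φ=-90°, α=165°
  d=(-0.9659,0.2588)  start (2,4)  tX=0.6833 tY=1.7387  stride 1/|dx|=1.0353 1/|dy|=3.8637
    cross x-line → (1,4), t=0.6833 (wall)
  → r_1 = 0.6833
beam 2: φ=0°, α=255°
  d=(-0.2588,-0.9659)  start (2,4)  tX=2.5500 tY=0.5694  stride 1/|dx|=3.8637 1/|dy|=1.0353
    cross y-line → (2,3), t=0.5694
    cross y-line → (2,2), t=1.6047
    cross x-line → (1,2), t=2.5500
    cross y-line → (1,1), t=2.6400
    cross y-line → (1,0), t=3.6752 (wall)
  → r_2 = 3.6752
beam 3: φ=90°, α=345°
  d=(0.9659,-0.2588)  start (2,4)  tX=0.3520 tY=2.1250  stride 1/|dx|=1.0353 1/|dy|=3.8637
    cross x-line → (3,4), t=0.3520
    cross x-line → (4,4), t=1.3873
    cross y-line → (4,3), t=2.1250
    cross x-line → (5,3), t=2.4225
    cross x-line → (6,3), t=3.4578
    cross x-line → (7,3), t=4.4931
    cross x-line → (8,3), t=5.5284
    cross y-line → (8,2), t=5.9887
    cross x-line → (9,2), t=6.5637 (wall)
  → r_3 = 6.5637

ranges = [0.6833, 3.6752, 6.5637]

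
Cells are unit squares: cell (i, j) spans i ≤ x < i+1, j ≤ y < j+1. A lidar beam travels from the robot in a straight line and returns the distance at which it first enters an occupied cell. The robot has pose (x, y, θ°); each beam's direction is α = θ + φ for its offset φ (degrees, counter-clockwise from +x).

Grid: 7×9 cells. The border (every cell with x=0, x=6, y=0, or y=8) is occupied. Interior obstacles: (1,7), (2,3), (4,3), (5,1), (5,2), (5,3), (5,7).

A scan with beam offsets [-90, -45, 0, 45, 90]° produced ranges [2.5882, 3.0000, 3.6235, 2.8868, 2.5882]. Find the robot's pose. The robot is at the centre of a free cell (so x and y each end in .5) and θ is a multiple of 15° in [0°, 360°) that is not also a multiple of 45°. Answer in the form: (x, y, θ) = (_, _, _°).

(x, y, θ) = (3.5, 4.5, 105°)

Candidates: 28 free-cell centres × 16 headings = 448 poses. Raycast each; keep the one whose scan matches to 4 dp.
  (4.5, 1.5, 255°): beam 1 = 3.6235 ≠ 2.5882 ✗
  (2.5, 5.5, 210°): beam 1 = 1.7321 ≠ 2.5882 ✗
  (2.5, 1.5, 165°): beam 1 = 1.5529 ≠ 2.5882 ✗
  (4.5, 5.5, 15°): beam 1 = 1.5529 ≠ 2.5882 ✗
  …
  (3.5, 4.5, 105°): r_1=2.5882, r_2=3.0000, r_3=3.6235, r_4=2.8868, r_5=2.5882 — all match ✓
Only this pose fits every beam.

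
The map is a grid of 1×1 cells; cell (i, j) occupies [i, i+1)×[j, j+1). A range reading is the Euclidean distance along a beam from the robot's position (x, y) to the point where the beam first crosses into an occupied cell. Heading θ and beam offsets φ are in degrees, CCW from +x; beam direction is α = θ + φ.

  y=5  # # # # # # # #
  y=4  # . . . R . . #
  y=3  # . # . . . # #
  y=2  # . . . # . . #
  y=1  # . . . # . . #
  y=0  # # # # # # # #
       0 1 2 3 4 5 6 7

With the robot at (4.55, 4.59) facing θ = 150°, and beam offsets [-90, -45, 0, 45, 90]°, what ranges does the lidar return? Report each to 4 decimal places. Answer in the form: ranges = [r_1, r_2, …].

ranges = [0.4734, 0.4245, 0.8200, 2.2796, 4.1454]

beam 1: φ=-90°, α=60°
  dir = (cos 60°, sin 60°) = (0.5000, 0.8660); from cell (4,4)
  next x-line at t=0.9000, next y-line at t=0.4734; Δt_x=2.0000, Δt_y=1.1547
    y: enter (4,5) at t=0.4734 ← occupied
  → r_1 = 0.4734
beam 2: φ=-45°, α=105°
  dir = (cos 105°, sin 105°) = (-0.2588, 0.9659); from cell (4,4)
  next x-line at t=2.1250, next y-line at t=0.4245; Δt_x=3.8637, Δt_y=1.0353
    y: enter (4,5) at t=0.4245 ← occupied
  → r_2 = 0.4245
beam 3: φ=0°, α=150°
  dir = (cos 150°, sin 150°) = (-0.8660, 0.5000); from cell (4,4)
  next x-line at t=0.6351, next y-line at t=0.8200; Δt_x=1.1547, Δt_y=2.0000
    x: enter (3,4) at t=0.6351
    y: enter (3,5) at t=0.8200 ← occupied
  → r_3 = 0.8200
beam 4: φ=45°, α=195°
  dir = (cos 195°, sin 195°) = (-0.9659, -0.2588); from cell (4,4)
  next x-line at t=0.5694, next y-line at t=2.2796; Δt_x=1.0353, Δt_y=3.8637
    x: enter (3,4) at t=0.5694
    x: enter (2,4) at t=1.6047
    y: enter (2,3) at t=2.2796 ← occupied
  → r_4 = 2.2796
beam 5: φ=90°, α=240°
  dir = (cos 240°, sin 240°) = (-0.5000, -0.8660); from cell (4,4)
  next x-line at t=1.1000, next y-line at t=0.6813; Δt_x=2.0000, Δt_y=1.1547
    y: enter (4,3) at t=0.6813
    x: enter (3,3) at t=1.1000
    y: enter (3,2) at t=1.8360
    y: enter (3,1) at t=2.9907
    x: enter (2,1) at t=3.1000
    y: enter (2,0) at t=4.1454 ← occupied
  → r_5 = 4.1454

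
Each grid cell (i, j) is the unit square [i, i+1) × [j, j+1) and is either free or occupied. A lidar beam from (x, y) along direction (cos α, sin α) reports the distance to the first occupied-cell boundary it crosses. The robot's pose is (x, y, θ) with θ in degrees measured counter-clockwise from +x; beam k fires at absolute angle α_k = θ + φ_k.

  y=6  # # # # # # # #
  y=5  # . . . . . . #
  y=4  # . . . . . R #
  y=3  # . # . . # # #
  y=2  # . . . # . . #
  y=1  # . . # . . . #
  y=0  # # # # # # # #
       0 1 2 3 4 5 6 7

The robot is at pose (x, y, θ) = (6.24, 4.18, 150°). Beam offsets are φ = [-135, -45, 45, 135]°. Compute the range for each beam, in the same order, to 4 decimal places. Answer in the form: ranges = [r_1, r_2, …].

beam 1: φ=-135°, α=15°
  cosα=0.9659 sinα=0.2588 | (6,4) | tMaxX 0.7868 tMaxY 3.1682 | tΔX 1.0353 tΔY 3.8637
    t=0.7868 [x] (7,4) — stop
  → r_1 = 0.7868
beam 2: φ=-45°, α=105°
  cosα=-0.2588 sinα=0.9659 | (6,4) | tMaxX 0.9273 tMaxY 0.8489 | tΔX 3.8637 tΔY 1.0353
    t=0.8489 [y] (6,5)
    t=0.9273 [x] (5,5)
    t=1.8842 [y] (5,6) — stop
  → r_2 = 1.8842
beam 3: φ=45°, α=195°
  cosα=-0.9659 sinα=-0.2588 | (6,4) | tMaxX 0.2485 tMaxY 0.6955 | tΔX 1.0353 tΔY 3.8637
    t=0.2485 [x] (5,4)
    t=0.6955 [y] (5,3) — stop
  → r_3 = 0.6955
beam 4: φ=135°, α=285°
  cosα=0.2588 sinα=-0.9659 | (6,4) | tMaxX 2.9364 tMaxY 0.1863 | tΔX 3.8637 tΔY 1.0353
    t=0.1863 [y] (6,3) — stop
  → r_4 = 0.1863

ranges = [0.7868, 1.8842, 0.6955, 0.1863]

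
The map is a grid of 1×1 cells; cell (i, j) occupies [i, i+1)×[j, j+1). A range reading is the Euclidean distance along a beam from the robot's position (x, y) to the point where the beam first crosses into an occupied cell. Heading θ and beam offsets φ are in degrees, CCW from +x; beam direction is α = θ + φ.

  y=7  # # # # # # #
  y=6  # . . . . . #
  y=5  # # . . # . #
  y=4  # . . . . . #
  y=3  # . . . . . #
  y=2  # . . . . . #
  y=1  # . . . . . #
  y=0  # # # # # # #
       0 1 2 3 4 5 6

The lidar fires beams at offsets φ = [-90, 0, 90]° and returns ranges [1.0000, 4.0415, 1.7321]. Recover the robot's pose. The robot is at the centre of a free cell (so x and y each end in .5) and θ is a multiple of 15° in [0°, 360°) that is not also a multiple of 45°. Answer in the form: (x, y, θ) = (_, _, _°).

(x, y, θ) = (2.5, 1.5, 60°)

The pose lattice has 28·16 = 448 candidates. Test each by forward raycasting.
  (2.5, 3.5, 345°): beam 1 = 2.5882 ≠ 1.0000 ✗
  (2.5, 2.5, 30°): beam 1 = 1.7321 ≠ 1.0000 ✗
  (4.5, 1.5, 285°): beam 1 = 1.9319 ≠ 1.0000 ✗
  (3.5, 1.5, 105°): beam 1 = 2.5882 ≠ 1.0000 ✗
  …
  (2.5, 1.5, 60°): r_1=1.0000, r_2=4.0415, r_3=1.7321 — all match ✓
Only this pose fits every beam.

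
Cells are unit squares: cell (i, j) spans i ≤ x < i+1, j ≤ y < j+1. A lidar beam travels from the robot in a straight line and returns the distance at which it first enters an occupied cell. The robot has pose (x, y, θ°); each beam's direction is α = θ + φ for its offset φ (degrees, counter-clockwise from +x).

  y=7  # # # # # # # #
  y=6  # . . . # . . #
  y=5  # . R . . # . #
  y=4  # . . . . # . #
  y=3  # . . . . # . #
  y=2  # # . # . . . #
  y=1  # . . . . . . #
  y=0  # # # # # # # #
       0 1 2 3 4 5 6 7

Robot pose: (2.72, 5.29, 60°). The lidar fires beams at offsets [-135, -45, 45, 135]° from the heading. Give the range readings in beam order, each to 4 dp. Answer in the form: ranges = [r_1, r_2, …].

beam 1: φ=-135°, α=285°
  direction (0.2588, -0.9659); cell (2,5); t to first gridline: x 1.0818, y 0.3002 (then +3.8637 / +1.0353)
    (2,4) via y @ 0.3002
    (3,4) via x @ 1.0818
    (3,3) via y @ 1.3355
    (3,2) via y @ 2.3708  # hit
  → r_1 = 2.3708
beam 2: φ=-45°, α=15°
  direction (0.9659, 0.2588); cell (2,5); t to first gridline: x 0.2899, y 2.7432 (then +1.0353 / +3.8637)
    (3,5) via x @ 0.2899
    (4,5) via x @ 1.3252
    (5,5) via x @ 2.3604  # hit
  → r_2 = 2.3604
beam 3: φ=45°, α=105°
  direction (-0.2588, 0.9659); cell (2,5); t to first gridline: x 2.7819, y 0.7350 (then +3.8637 / +1.0353)
    (2,6) via y @ 0.7350
    (2,7) via y @ 1.7703  # hit
  → r_3 = 1.7703
beam 4: φ=135°, α=195°
  direction (-0.9659, -0.2588); cell (2,5); t to first gridline: x 0.7454, y 1.1205 (then +1.0353 / +3.8637)
    (1,5) via x @ 0.7454
    (1,4) via y @ 1.1205
    (0,4) via x @ 1.7807  # hit
  → r_4 = 1.7807

ranges = [2.3708, 2.3604, 1.7703, 1.7807]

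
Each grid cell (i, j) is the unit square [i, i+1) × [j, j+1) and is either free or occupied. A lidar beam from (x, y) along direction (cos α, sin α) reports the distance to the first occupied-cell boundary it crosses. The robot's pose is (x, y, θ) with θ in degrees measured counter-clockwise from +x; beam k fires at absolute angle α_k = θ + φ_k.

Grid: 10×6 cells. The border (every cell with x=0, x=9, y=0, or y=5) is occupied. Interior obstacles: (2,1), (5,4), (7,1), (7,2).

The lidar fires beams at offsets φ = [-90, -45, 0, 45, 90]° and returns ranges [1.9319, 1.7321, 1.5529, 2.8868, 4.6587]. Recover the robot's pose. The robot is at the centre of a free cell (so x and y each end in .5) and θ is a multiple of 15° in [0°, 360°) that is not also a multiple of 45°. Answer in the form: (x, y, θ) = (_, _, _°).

Candidates: 28 free-cell centres × 16 headings = 448 poses. Raycast each; keep the one whose scan matches to 4 dp.
  (2.5, 4.5, 195°): beam 1 = 0.5176 ≠ 1.9319 ✗
  (5.5, 3.5, 165°): beam 1 = 0.5176 ≠ 1.9319 ✗
  (6.5, 1.5, 195°): beam 1 = 2.5882 ≠ 1.9319 ✗
  (7.5, 3.5, 210°): beam 1 = 1.7321 ≠ 1.9319 ✗
  …
  (4.5, 2.5, 285°): r_1=1.9319, r_2=1.7321, r_3=1.5529, r_4=2.8868, r_5=4.6587 — all match ✓
Unique over the lattice → pose = (4.5, 2.5, 285°).

(x, y, θ) = (4.5, 2.5, 285°)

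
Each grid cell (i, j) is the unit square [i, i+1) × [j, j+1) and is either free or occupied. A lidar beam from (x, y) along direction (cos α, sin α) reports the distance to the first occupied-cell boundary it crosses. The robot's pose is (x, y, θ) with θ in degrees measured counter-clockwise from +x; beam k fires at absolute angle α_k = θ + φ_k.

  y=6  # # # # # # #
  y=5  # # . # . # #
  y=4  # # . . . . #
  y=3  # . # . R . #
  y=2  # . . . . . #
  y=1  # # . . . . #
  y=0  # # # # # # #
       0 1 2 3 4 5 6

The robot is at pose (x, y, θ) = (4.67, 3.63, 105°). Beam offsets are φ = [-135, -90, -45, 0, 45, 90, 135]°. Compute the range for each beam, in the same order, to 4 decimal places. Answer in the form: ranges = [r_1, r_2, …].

ranges = [1.5358, 1.3769, 1.5819, 2.4536, 3.0831, 1.7289, 3.0369]

beam 1: φ=-135°, α=330°
  cosα=0.8660 sinα=-0.5000 | (4,3) | tMaxX 0.3811 tMaxY 1.2600 | tΔX 1.1547 tΔY 2.0000
    t=0.3811 [x] (5,3)
    t=1.2600 [y] (5,2)
    t=1.5358 [x] (6,2) — stop
  → r_1 = 1.5358
beam 2: φ=-90°, α=15°
  cosα=0.9659 sinα=0.2588 | (4,3) | tMaxX 0.3416 tMaxY 1.4296 | tΔX 1.0353 tΔY 3.8637
    t=0.3416 [x] (5,3)
    t=1.3769 [x] (6,3) — stop
  → r_2 = 1.3769
beam 3: φ=-45°, α=60°
  cosα=0.5000 sinα=0.8660 | (4,3) | tMaxX 0.6600 tMaxY 0.4272 | tΔX 2.0000 tΔY 1.1547
    t=0.4272 [y] (4,4)
    t=0.6600 [x] (5,4)
    t=1.5819 [y] (5,5) — stop
  → r_3 = 1.5819
beam 4: φ=0°, α=105°
  cosα=-0.2588 sinα=0.9659 | (4,3) | tMaxX 2.5887 tMaxY 0.3831 | tΔX 3.8637 tΔY 1.0353
    t=0.3831 [y] (4,4)
    t=1.4183 [y] (4,5)
    t=2.4536 [y] (4,6) — stop
  → r_4 = 2.4536
beam 5: φ=45°, α=150°
  cosα=-0.8660 sinα=0.5000 | (4,3) | tMaxX 0.7736 tMaxY 0.7400 | tΔX 1.1547 tΔY 2.0000
    t=0.7400 [y] (4,4)
    t=0.7736 [x] (3,4)
    t=1.9283 [x] (2,4)
    t=2.7400 [y] (2,5)
    t=3.0831 [x] (1,5) — stop
  → r_5 = 3.0831
beam 6: φ=90°, α=195°
  cosα=-0.9659 sinα=-0.2588 | (4,3) | tMaxX 0.6936 tMaxY 2.4341 | tΔX 1.0353 tΔY 3.8637
    t=0.6936 [x] (3,3)
    t=1.7289 [x] (2,3) — stop
  → r_6 = 1.7289
beam 7: φ=135°, α=240°
  cosα=-0.5000 sinα=-0.8660 | (4,3) | tMaxX 1.3400 tMaxY 0.7275 | tΔX 2.0000 tΔY 1.1547
    t=0.7275 [y] (4,2)
    t=1.3400 [x] (3,2)
    t=1.8822 [y] (3,1)
    t=3.0369 [y] (3,0) — stop
  → r_7 = 3.0369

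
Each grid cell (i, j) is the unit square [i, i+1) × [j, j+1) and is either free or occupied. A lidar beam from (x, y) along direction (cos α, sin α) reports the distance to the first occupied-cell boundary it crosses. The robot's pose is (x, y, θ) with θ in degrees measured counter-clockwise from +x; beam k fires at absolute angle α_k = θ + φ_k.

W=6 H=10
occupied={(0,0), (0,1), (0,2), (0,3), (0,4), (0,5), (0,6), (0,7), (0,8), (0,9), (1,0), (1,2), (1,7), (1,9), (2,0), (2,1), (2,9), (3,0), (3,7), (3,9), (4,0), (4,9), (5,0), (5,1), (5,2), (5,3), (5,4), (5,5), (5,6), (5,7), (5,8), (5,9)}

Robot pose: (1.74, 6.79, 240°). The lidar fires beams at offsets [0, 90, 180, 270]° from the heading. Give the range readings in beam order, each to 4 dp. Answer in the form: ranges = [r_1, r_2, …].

beam 1: φ=0°, α=240°
  d=(-0.5000,-0.8660)  start (1,6)  tX=1.4800 tY=0.9122  stride 1/|dx|=2.0000 1/|dy|=1.1547
    cross y-line → (1,5), t=0.9122
    cross x-line → (0,5), t=1.4800 (wall)
  → r_1 = 1.4800
beam 2: φ=90°, α=330°
  d=(0.8660,-0.5000)  start (1,6)  tX=0.3002 tY=1.5800  stride 1/|dx|=1.1547 1/|dy|=2.0000
    cross x-line → (2,6), t=0.3002
    cross x-line → (3,6), t=1.4549
    cross y-line → (3,5), t=1.5800
    cross x-line → (4,5), t=2.6096
    cross y-line → (4,4), t=3.5800
    cross x-line → (5,4), t=3.7643 (wall)
  → r_2 = 3.7643
beam 3: φ=180°, α=60°
  d=(0.5000,0.8660)  start (1,6)  tX=0.5200 tY=0.2425  stride 1/|dx|=2.0000 1/|dy|=1.1547
    cross y-line → (1,7), t=0.2425 (wall)
  → r_3 = 0.2425
beam 4: φ=270°, α=150°
  d=(-0.8660,0.5000)  start (1,6)  tX=0.8545 tY=0.4200  stride 1/|dx|=1.1547 1/|dy|=2.0000
    cross y-line → (1,7), t=0.4200 (wall)
  → r_4 = 0.4200

ranges = [1.4800, 3.7643, 0.2425, 0.4200]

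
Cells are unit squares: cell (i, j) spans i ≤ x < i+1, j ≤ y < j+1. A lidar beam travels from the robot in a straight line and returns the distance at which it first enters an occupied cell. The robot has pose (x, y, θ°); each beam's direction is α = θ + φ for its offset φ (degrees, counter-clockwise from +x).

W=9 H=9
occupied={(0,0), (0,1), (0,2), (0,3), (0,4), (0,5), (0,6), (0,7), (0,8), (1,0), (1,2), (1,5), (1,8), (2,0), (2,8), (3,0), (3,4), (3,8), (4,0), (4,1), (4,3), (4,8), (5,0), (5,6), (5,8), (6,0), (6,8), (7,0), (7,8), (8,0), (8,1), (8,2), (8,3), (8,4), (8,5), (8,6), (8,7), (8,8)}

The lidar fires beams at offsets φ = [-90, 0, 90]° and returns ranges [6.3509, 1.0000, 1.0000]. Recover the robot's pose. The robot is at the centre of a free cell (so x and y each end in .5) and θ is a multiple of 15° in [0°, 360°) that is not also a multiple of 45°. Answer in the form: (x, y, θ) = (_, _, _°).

(x, y, θ) = (2.5, 1.5, 120°)

The pose lattice has 43·16 = 688 candidates. Test each by forward raycasting.
  (3.5, 5.5, 240°): beam 1 = 2.8868 ≠ 6.3509 ✗
  (7.5, 3.5, 300°): beam 1 = 3.0000 ≠ 6.3509 ✗
  (6.5, 5.5, 195°): beam 1 = 2.5882 ≠ 6.3509 ✗
  (7.5, 1.5, 60°): beam 1 = 0.5774 ≠ 6.3509 ✗
  (5.5, 7.5, 150°): beam 1 = 0.5774 ≠ 6.3509 ✗
  …
  (2.5, 1.5, 120°): r_1=6.3509, r_2=1.0000, r_3=1.0000 — all match ✓
Only this pose fits every beam.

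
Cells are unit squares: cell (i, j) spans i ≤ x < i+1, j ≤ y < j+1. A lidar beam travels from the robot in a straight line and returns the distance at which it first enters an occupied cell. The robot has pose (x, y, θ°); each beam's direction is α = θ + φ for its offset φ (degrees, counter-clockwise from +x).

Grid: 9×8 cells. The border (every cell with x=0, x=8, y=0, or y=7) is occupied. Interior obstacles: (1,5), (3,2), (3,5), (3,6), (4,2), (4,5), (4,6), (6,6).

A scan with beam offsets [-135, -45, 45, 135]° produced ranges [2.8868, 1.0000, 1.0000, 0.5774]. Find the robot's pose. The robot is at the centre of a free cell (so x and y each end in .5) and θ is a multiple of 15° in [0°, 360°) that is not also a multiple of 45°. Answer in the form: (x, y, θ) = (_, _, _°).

The pose lattice has 34·16 = 544 candidates. Test each by forward raycasting.
  (5.5, 3.5, 210°): beam 1 = 2.5882 ≠ 2.8868 ✗
  (2.5, 5.5, 105°): beam 1 = 0.5774 ≠ 2.8868 ✗
  (7.5, 1.5, 15°): beam 1 = 0.5774 ≠ 2.8868 ✗
  (5.5, 5.5, 210°): beam 1 = 1.5529 ≠ 2.8868 ✗
  …
  (5.5, 1.5, 165°): r_1=2.8868, r_2=1.0000, r_3=1.0000, r_4=0.5774 — all match ✓
No second candidate reproduces the full scan.

(x, y, θ) = (5.5, 1.5, 165°)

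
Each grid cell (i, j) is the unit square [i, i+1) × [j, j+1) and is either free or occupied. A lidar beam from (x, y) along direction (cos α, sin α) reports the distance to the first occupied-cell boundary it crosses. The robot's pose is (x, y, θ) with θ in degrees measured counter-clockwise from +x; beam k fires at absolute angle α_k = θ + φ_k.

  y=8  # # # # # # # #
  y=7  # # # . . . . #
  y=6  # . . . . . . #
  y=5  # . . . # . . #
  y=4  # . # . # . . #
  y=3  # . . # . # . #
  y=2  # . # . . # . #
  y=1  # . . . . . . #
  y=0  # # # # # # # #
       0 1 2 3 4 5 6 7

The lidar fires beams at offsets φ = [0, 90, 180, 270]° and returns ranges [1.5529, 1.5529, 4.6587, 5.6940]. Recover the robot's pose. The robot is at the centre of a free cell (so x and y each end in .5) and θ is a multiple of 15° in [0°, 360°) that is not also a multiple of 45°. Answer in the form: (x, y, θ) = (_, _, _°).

Enumerate (i+0.5, j+0.5, θ) over the 33 free cells and 16 admissible headings. For each, cast all 4 beams and compare to the given ranges.
  (2.5, 1.5, 120°): beam 1 = 0.5774 ≠ 1.5529 ✗
  (4.5, 7.5, 255°): beam 2 = 2.5882 ≠ 1.5529 ✗
  (6.5, 6.5, 300°): beam 1 = 1.0000 ≠ 1.5529 ✗
  …
  (5.5, 6.5, 15°): r_1=1.5529, r_2=1.5529, r_3=4.6587, r_4=5.6940 — all match ✓
No second candidate reproduces the full scan.

(x, y, θ) = (5.5, 6.5, 15°)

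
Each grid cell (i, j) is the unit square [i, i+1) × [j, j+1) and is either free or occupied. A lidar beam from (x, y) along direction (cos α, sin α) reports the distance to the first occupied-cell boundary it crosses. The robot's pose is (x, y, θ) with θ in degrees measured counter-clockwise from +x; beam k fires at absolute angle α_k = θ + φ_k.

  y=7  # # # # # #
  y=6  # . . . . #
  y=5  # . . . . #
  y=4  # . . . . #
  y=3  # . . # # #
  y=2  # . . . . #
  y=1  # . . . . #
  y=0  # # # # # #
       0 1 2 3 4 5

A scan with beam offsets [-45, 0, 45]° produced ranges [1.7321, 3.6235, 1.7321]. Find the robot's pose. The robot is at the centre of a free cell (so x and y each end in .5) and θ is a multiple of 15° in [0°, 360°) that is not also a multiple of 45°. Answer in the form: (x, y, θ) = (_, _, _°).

Candidates: 22 free-cell centres × 16 headings = 352 poses. Raycast each; keep the one whose scan matches to 4 dp.
  (3.5, 1.5, 240°): beam 1 = 1.9319 ≠ 1.7321 ✗
  (1.5, 3.5, 345°): beam 1 = 2.8868 ≠ 1.7321 ✗
  (3.5, 1.5, 195°): beam 1 = 2.8868 ≠ 1.7321 ✗
  (3.5, 6.5, 30°): beam 1 = 1.5529 ≠ 1.7321 ✗
  …
  (1.5, 2.5, 345°): r_1=1.7321, r_2=3.6235, r_3=1.7321 — all match ✓
Only this pose fits every beam.

(x, y, θ) = (1.5, 2.5, 345°)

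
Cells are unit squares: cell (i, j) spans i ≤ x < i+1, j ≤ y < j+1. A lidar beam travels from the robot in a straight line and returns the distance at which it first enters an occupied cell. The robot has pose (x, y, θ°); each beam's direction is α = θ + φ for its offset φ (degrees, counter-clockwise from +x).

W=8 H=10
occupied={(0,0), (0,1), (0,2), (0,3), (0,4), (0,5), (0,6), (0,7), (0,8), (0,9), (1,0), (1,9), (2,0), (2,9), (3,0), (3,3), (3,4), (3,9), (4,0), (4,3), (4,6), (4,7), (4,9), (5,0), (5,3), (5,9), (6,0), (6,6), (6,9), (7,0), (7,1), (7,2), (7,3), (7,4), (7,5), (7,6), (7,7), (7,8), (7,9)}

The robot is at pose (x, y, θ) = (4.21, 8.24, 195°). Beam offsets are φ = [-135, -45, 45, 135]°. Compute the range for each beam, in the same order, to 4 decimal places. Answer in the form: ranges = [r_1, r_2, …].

ranges = [0.8776, 1.5200, 0.2771, 0.4800]

beam 1: φ=-135°, α=60°
  direction (0.5000, 0.8660); cell (4,8); t to first gridline: x 1.5800, y 0.8776 (then +2.0000 / +1.1547)
    (4,9) via y @ 0.8776  # hit
  → r_1 = 0.8776
beam 2: φ=-45°, α=150°
  direction (-0.8660, 0.5000); cell (4,8); t to first gridline: x 0.2425, y 1.5200 (then +1.1547 / +2.0000)
    (3,8) via x @ 0.2425
    (2,8) via x @ 1.3972
    (2,9) via y @ 1.5200  # hit
  → r_2 = 1.5200
beam 3: φ=45°, α=240°
  direction (-0.5000, -0.8660); cell (4,8); t to first gridline: x 0.4200, y 0.2771 (then +2.0000 / +1.1547)
    (4,7) via y @ 0.2771  # hit
  → r_3 = 0.2771
beam 4: φ=135°, α=330°
  direction (0.8660, -0.5000); cell (4,8); t to first gridline: x 0.9122, y 0.4800 (then +1.1547 / +2.0000)
    (4,7) via y @ 0.4800  # hit
  → r_4 = 0.4800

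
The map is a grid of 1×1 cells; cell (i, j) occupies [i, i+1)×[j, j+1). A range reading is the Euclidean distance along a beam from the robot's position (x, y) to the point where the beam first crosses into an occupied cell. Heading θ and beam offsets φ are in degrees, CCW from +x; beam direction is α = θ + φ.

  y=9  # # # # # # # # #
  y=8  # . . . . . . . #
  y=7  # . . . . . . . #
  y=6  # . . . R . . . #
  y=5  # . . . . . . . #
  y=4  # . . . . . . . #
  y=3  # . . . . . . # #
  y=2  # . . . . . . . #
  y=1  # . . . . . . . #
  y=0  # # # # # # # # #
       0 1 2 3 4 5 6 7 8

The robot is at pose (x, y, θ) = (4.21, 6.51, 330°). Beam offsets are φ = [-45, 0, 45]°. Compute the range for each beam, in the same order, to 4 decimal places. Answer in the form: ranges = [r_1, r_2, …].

ranges = [5.7044, 4.3763, 3.9237]

beam 1: φ=-45°, α=285°
  dir = (cos 285°, sin 285°) = (0.2588, -0.9659); from cell (4,6)
  next x-line at t=3.0523, next y-line at t=0.5280; Δt_x=3.8637, Δt_y=1.0353
    y: enter (4,5) at t=0.5280
    y: enter (4,4) at t=1.5633
    y: enter (4,3) at t=2.5985
    x: enter (5,3) at t=3.0523
    y: enter (5,2) at t=3.6338
    y: enter (5,1) at t=4.6691
    y: enter (5,0) at t=5.7044 ← occupied
  → r_1 = 5.7044
beam 2: φ=0°, α=330°
  dir = (cos 330°, sin 330°) = (0.8660, -0.5000); from cell (4,6)
  next x-line at t=0.9122, next y-line at t=1.0200; Δt_x=1.1547, Δt_y=2.0000
    x: enter (5,6) at t=0.9122
    y: enter (5,5) at t=1.0200
    x: enter (6,5) at t=2.0669
    y: enter (6,4) at t=3.0200
    x: enter (7,4) at t=3.2216
    x: enter (8,4) at t=4.3763 ← occupied
  → r_2 = 4.3763
beam 3: φ=45°, α=15°
  dir = (cos 15°, sin 15°) = (0.9659, 0.2588); from cell (4,6)
  next x-line at t=0.8179, next y-line at t=1.8932; Δt_x=1.0353, Δt_y=3.8637
    x: enter (5,6) at t=0.8179
    x: enter (6,6) at t=1.8531
    y: enter (6,7) at t=1.8932
    x: enter (7,7) at t=2.8884
    x: enter (8,7) at t=3.9237 ← occupied
  → r_3 = 3.9237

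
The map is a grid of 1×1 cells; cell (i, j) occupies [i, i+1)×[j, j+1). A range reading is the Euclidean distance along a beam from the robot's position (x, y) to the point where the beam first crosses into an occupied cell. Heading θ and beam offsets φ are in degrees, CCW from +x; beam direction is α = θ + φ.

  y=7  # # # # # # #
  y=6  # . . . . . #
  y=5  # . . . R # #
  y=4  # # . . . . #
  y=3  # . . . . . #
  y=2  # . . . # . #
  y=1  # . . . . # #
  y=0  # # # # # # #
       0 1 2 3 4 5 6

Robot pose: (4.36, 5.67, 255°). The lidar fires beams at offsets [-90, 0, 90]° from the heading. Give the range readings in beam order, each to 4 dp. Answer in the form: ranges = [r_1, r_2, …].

ranges = [3.4785, 4.8347, 0.6626]

beam 1: φ=-90°, α=165°
  dir = (cos 165°, sin 165°) = (-0.9659, 0.2588); from cell (4,5)
  next x-line at t=0.3727, next y-line at t=1.2750; Δt_x=1.0353, Δt_y=3.8637
    x: enter (3,5) at t=0.3727
    y: enter (3,6) at t=1.2750
    x: enter (2,6) at t=1.4080
    x: enter (1,6) at t=2.4433
    x: enter (0,6) at t=3.4785 ← occupied
  → r_1 = 3.4785
beam 2: φ=0°, α=255°
  dir = (cos 255°, sin 255°) = (-0.2588, -0.9659); from cell (4,5)
  next x-line at t=1.3909, next y-line at t=0.6936; Δt_x=3.8637, Δt_y=1.0353
    y: enter (4,4) at t=0.6936
    x: enter (3,4) at t=1.3909
    y: enter (3,3) at t=1.7289
    y: enter (3,2) at t=2.7642
    y: enter (3,1) at t=3.7995
    y: enter (3,0) at t=4.8347 ← occupied
  → r_2 = 4.8347
beam 3: φ=90°, α=345°
  dir = (cos 345°, sin 345°) = (0.9659, -0.2588); from cell (4,5)
  next x-line at t=0.6626, next y-line at t=2.5887; Δt_x=1.0353, Δt_y=3.8637
    x: enter (5,5) at t=0.6626 ← occupied
  → r_3 = 0.6626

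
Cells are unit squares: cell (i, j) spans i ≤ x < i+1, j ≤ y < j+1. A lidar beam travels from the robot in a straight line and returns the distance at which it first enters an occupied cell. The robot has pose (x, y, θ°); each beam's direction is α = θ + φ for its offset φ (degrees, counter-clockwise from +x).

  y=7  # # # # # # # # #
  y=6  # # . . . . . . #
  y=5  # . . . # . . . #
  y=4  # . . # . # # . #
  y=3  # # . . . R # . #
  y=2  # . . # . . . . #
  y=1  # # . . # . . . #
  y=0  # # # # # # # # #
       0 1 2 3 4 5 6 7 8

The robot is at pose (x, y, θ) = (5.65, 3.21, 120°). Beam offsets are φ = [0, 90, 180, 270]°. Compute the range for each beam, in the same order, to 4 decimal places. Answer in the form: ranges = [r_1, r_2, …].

beam 1: φ=0°, α=120°
  dir = (cos 120°, sin 120°) = (-0.5000, 0.8660); from cell (5,3)
  next x-line at t=1.3000, next y-line at t=0.9122; Δt_x=2.0000, Δt_y=1.1547
    y: enter (5,4) at t=0.9122 ← occupied
  → r_1 = 0.9122
beam 2: φ=90°, α=210°
  dir = (cos 210°, sin 210°) = (-0.8660, -0.5000); from cell (5,3)
  next x-line at t=0.7506, next y-line at t=0.4200; Δt_x=1.1547, Δt_y=2.0000
    y: enter (5,2) at t=0.4200
    x: enter (4,2) at t=0.7506
    x: enter (3,2) at t=1.9053 ← occupied
  → r_2 = 1.9053
beam 3: φ=180°, α=300°
  dir = (cos 300°, sin 300°) = (0.5000, -0.8660); from cell (5,3)
  next x-line at t=0.7000, next y-line at t=0.2425; Δt_x=2.0000, Δt_y=1.1547
    y: enter (5,2) at t=0.2425
    x: enter (6,2) at t=0.7000
    y: enter (6,1) at t=1.3972
    y: enter (6,0) at t=2.5519 ← occupied
  → r_3 = 2.5519
beam 4: φ=270°, α=30°
  dir = (cos 30°, sin 30°) = (0.8660, 0.5000); from cell (5,3)
  next x-line at t=0.4041, next y-line at t=1.5800; Δt_x=1.1547, Δt_y=2.0000
    x: enter (6,3) at t=0.4041 ← occupied
  → r_4 = 0.4041

ranges = [0.9122, 1.9053, 2.5519, 0.4041]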